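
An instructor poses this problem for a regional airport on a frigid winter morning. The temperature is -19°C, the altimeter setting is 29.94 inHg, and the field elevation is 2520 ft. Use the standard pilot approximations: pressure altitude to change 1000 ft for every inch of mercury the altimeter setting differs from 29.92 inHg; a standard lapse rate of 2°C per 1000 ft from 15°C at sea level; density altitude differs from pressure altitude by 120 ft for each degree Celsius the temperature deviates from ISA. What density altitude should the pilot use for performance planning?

-980 ft

Pressure altitude = 2520 + (29.92 − 29.94) × 1000 = 2520 + (-20) = 2500 ft.
ISA temperature at 2500 ft = 15 − 2 × (2500/1000) = 10°C.
ISA deviation = -19 − 10 = -29°C.
Density altitude = 2500 + 120 × (-29) = -980 ft.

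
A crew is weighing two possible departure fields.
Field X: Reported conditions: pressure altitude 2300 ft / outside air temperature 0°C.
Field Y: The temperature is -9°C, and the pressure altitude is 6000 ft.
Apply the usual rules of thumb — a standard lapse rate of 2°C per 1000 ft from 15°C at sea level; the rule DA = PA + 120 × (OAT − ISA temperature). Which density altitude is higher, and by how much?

Field Y by 3508 ft

Field X: ISA temp = 10.4°C, deviation -10.4°C, DA = 2300 + 120 × (-10.4) = 1052 ft.
Field Y: ISA temp = 3°C, deviation -12°C, DA = 6000 + 120 × (-12) = 4560 ft.
Field Y is higher by 4560 − 1052 = 3508 ft.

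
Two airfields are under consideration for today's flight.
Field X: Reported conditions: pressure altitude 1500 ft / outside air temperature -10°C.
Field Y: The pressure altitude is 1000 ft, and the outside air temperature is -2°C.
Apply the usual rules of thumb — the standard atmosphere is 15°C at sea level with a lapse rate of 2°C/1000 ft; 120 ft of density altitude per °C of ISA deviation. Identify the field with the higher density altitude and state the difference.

Field X: ISA temp = 12°C, deviation -22°C, DA = 1500 + 120 × (-22) = -1140 ft.
Field Y: ISA temp = 13°C, deviation -15°C, DA = 1000 + 120 × (-15) = -800 ft.
Field Y is higher by -800 − (-1140) = 340 ft.

Field Y by 340 ft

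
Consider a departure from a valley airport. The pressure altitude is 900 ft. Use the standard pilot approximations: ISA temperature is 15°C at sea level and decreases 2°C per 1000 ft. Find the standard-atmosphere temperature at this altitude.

ISA temperature = 15 − 2 × (900/1000) = 15 − 1.8 = 13.2°C.

13.2°C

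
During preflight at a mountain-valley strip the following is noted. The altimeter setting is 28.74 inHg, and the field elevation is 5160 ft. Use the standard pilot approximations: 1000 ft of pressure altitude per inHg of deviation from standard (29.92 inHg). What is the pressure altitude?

6340 ft

Pressure correction = (29.92 − 28.74) × 1000 = +1180 ft.
Pressure altitude = 5160 + (+1180) = 6340 ft.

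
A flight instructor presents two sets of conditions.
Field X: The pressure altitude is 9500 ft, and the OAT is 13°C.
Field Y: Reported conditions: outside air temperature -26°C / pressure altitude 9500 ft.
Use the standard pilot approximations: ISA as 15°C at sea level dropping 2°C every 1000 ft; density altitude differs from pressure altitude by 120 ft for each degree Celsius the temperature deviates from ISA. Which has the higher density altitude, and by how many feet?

Field X: ISA temp = -4°C, deviation +17°C, DA = 9500 + 120 × 17 = 11540 ft.
Field Y: ISA temp = -4°C, deviation -22°C, DA = 9500 + 120 × (-22) = 6860 ft.
Field X is higher by 11540 − 6860 = 4680 ft.

Field X by 4680 ft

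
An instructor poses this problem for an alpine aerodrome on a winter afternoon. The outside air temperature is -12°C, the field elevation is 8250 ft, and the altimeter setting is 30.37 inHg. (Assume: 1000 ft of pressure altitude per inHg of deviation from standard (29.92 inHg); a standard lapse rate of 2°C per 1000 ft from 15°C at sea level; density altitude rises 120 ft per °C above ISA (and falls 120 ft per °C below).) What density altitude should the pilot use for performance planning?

Pressure altitude = 8250 + (29.92 − 30.37) × 1000 = 8250 + (-450) = 7800 ft.
ISA temperature at 7800 ft = 15 − 2 × (7800/1000) = -0.6°C.
ISA deviation = -12 − (-0.6) = -11.4°C.
Density altitude = 7800 + 120 × (-11.4) = 6432 ft.

6432 ft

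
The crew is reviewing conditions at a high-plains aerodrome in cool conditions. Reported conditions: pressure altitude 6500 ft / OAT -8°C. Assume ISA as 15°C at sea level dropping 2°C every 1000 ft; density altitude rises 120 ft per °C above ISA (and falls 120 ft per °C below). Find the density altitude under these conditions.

ISA temperature at 6500 ft = 15 − 2 × (6500/1000) = 2°C.
ISA deviation = -8 − 2 = -10°C.
Density altitude = 6500 + 120 × (-10) = 6500 + (-1200) = 5300 ft.

5300 ft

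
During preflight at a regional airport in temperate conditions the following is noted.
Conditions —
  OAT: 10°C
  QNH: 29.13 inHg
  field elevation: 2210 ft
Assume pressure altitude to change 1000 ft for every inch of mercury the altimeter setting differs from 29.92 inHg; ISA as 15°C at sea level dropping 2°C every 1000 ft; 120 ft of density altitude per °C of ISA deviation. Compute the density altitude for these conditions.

Pressure altitude = 2210 + (29.92 − 29.13) × 1000 = 2210 + (+790) = 3000 ft.
ISA temperature at 3000 ft = 15 − 2 × (3000/1000) = 9°C.
ISA deviation = 10 − 9 = +1°C.
Density altitude = 3000 + 120 × (1) = 3120 ft.

3120 ft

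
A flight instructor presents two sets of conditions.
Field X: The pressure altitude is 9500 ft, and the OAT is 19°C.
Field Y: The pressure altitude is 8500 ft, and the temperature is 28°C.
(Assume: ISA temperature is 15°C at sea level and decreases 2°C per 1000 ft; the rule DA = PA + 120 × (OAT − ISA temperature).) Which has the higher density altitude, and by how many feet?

Field X by 160 ft

Field X: ISA temp = -4°C, deviation +23°C, DA = 9500 + 120 × 23 = 12260 ft.
Field Y: ISA temp = -2°C, deviation +30°C, DA = 8500 + 120 × 30 = 12100 ft.
Field X is higher by 12260 − 12100 = 160 ft.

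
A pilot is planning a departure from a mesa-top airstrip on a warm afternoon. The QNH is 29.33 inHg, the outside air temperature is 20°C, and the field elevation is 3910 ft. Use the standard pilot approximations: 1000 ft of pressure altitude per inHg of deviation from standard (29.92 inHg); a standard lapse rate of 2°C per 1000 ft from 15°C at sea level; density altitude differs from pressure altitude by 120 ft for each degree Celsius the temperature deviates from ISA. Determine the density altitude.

Pressure altitude = 3910 + (29.92 − 29.33) × 1000 = 3910 + (+590) = 4500 ft.
ISA temperature at 4500 ft = 15 − 2 × (4500/1000) = 6°C.
ISA deviation = 20 − 6 = +14°C.
Density altitude = 4500 + 120 × (14) = 6180 ft.

6180 ft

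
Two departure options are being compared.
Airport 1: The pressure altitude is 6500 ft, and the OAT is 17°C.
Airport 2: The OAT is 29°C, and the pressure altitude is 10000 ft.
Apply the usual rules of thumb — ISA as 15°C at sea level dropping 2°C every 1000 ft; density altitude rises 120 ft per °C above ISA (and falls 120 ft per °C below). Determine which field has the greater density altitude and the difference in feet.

Airport 2 by 5780 ft

Airport 1: ISA temp = 2°C, deviation +15°C, DA = 6500 + 120 × 15 = 8300 ft.
Airport 2: ISA temp = -5°C, deviation +34°C, DA = 10000 + 120 × 34 = 14080 ft.
Airport 2 is higher by 14080 − 8300 = 5780 ft.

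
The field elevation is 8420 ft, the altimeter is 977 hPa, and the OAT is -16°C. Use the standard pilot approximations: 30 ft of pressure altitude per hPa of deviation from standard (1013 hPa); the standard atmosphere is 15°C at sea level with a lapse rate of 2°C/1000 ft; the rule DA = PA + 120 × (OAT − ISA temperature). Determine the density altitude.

8060 ft

Pressure altitude = 8420 + (1013 − 977) × 30 = 8420 + (+1080) = 9500 ft.
ISA temperature at 9500 ft = 15 − 2 × (9500/1000) = -4°C.
ISA deviation = -16 − (-4) = -12°C.
Density altitude = 9500 + 120 × (-12) = 8060 ft.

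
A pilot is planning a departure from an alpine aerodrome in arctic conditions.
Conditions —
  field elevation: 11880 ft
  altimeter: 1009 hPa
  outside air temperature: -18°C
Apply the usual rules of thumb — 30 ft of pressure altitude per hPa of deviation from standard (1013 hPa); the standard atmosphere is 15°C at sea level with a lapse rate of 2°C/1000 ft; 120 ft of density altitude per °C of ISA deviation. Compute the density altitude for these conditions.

Pressure altitude = 11880 + (1013 − 1009) × 30 = 11880 + (+120) = 12000 ft.
ISA temperature at 12000 ft = 15 − 2 × (12000/1000) = -9°C.
ISA deviation = -18 − (-9) = -9°C.
Density altitude = 12000 + 120 × (-9) = 10920 ft.

10920 ft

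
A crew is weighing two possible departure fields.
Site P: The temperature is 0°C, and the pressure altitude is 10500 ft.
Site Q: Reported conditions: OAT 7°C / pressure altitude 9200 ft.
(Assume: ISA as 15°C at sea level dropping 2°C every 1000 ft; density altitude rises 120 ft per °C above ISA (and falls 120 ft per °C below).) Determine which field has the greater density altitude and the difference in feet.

Site P: ISA temp = -6°C, deviation +6°C, DA = 10500 + 120 × 6 = 11220 ft.
Site Q: ISA temp = -3.4°C, deviation +10.4°C, DA = 9200 + 120 × 10.4 = 10448 ft.
Site P is higher by 11220 − 10448 = 772 ft.

Site P by 772 ft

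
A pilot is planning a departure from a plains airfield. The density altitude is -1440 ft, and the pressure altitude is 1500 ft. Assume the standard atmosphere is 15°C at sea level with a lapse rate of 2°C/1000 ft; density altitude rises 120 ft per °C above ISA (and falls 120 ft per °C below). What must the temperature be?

-12.5°C

Density altitude − pressure altitude = -1440 − 1500 = -2940 ft.
At 120 ft/°C that is an ISA deviation of -2940/120 = -24.5°C.
ISA temperature at 1500 ft = 15 − 2 × (1500/1000) = 12°C.
OAT = ISA + deviation = 12 + (-24.5) = -12.5°C.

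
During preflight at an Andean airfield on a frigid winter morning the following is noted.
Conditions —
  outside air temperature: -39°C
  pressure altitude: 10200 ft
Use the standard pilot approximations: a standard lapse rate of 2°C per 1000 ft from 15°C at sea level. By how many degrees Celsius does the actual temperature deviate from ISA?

ISA-33.6°C

ISA temperature at 10200 ft = 15 − 2 × (10200/1000) = -5.4°C.
Deviation = OAT − ISA = -39 − (-5.4) = -33.6°C.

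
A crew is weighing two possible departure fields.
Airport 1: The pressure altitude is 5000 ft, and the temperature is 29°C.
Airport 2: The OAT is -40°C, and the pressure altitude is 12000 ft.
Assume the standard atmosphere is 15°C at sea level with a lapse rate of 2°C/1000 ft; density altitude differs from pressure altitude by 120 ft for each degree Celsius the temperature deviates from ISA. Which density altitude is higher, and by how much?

Airport 1: ISA temp = 5°C, deviation +24°C, DA = 5000 + 120 × 24 = 7880 ft.
Airport 2: ISA temp = -9°C, deviation -31°C, DA = 12000 + 120 × (-31) = 8280 ft.
Airport 2 is higher by 8280 − 7880 = 400 ft.

Airport 2 by 400 ft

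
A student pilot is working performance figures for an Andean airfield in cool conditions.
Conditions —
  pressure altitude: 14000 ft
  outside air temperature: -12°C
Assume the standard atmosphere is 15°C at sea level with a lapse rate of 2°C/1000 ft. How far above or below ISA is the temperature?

ISA temperature at 14000 ft = 15 − 2 × (14000/1000) = -13°C.
Deviation = OAT − ISA = -12 − (-13) = +1°C.

ISA+1°C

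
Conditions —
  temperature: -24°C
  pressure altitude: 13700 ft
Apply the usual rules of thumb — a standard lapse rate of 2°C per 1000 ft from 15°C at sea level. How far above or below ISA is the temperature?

ISA-11.6°C

ISA temperature at 13700 ft = 15 − 2 × (13700/1000) = -12.4°C.
Deviation = OAT − ISA = -24 − (-12.4) = -11.6°C.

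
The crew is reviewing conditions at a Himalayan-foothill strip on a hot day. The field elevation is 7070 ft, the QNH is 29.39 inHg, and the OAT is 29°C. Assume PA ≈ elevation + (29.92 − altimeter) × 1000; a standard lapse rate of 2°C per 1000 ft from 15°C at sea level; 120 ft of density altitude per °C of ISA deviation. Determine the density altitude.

11104 ft

Pressure altitude = 7070 + (29.92 − 29.39) × 1000 = 7070 + (+530) = 7600 ft.
ISA temperature at 7600 ft = 15 − 2 × (7600/1000) = -0.2°C.
ISA deviation = 29 − (-0.2) = +29.2°C.
Density altitude = 7600 + 120 × (29.2) = 11104 ft.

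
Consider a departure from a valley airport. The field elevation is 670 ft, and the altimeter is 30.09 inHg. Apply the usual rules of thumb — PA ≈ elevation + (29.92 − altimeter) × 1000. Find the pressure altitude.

500 ft

Pressure correction = (29.92 − 30.09) × 1000 = -170 ft.
Pressure altitude = 670 + (-170) = 500 ft.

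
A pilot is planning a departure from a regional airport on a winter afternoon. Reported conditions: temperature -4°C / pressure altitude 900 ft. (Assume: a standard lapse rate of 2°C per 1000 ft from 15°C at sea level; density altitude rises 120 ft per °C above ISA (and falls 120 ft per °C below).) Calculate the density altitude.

-1164 ft

ISA temperature at 900 ft = 15 − 2 × (900/1000) = 13.2°C.
ISA deviation = -4 − 13.2 = -17.2°C.
Density altitude = 900 + 120 × (-17.2) = 900 + (-2064) = -1164 ft.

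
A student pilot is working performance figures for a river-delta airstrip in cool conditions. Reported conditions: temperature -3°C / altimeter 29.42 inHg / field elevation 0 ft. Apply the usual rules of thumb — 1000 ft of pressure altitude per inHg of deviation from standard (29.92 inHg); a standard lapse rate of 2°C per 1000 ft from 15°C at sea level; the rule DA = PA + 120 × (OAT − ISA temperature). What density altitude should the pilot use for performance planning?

-1540 ft

Pressure altitude = 0 + (29.92 − 29.42) × 1000 = 0 + (+500) = 500 ft.
ISA temperature at 500 ft = 15 − 2 × (500/1000) = 14°C.
ISA deviation = -3 − 14 = -17°C.
Density altitude = 500 + 120 × (-17) = -1540 ft.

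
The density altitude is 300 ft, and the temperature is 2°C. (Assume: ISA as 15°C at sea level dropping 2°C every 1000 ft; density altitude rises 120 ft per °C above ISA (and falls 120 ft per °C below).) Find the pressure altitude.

1500 ft

DA = PA + 120 × (OAT − (15 − 2·PA/1000)) = PA + 120·OAT − 1800 + 0.24·PA = 1.24·PA + 120·OAT − 1800.
So 1.24·PA = 300 − 120 × 2 + 1800 = 1860.
PA = 1860 / 1.24 = 1500 ft.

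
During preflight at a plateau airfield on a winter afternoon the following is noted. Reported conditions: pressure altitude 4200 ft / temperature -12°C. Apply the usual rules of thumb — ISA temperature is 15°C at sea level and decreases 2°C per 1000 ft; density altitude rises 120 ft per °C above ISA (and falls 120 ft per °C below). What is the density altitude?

1968 ft

ISA temperature at 4200 ft = 15 − 2 × (4200/1000) = 6.6°C.
ISA deviation = -12 − 6.6 = -18.6°C.
Density altitude = 4200 + 120 × (-18.6) = 4200 + (-2232) = 1968 ft.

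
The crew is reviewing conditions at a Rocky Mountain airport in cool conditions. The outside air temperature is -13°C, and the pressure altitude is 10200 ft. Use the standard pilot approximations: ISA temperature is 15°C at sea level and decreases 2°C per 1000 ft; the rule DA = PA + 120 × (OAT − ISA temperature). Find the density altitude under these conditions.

9288 ft

ISA temperature at 10200 ft = 15 − 2 × (10200/1000) = -5.4°C.
ISA deviation = -13 − (-5.4) = -7.6°C.
Density altitude = 10200 + 120 × (-7.6) = 10200 + (-912) = 9288 ft.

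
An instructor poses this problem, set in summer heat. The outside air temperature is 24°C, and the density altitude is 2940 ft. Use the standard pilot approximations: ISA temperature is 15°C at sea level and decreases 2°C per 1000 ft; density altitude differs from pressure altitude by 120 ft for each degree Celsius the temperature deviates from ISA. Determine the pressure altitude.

DA = PA + 120 × (OAT − (15 − 2·PA/1000)) = PA + 120·OAT − 1800 + 0.24·PA = 1.24·PA + 120·OAT − 1800.
So 1.24·PA = 2940 − 120 × 24 + 1800 = 1860.
PA = 1860 / 1.24 = 1500 ft.

1500 ft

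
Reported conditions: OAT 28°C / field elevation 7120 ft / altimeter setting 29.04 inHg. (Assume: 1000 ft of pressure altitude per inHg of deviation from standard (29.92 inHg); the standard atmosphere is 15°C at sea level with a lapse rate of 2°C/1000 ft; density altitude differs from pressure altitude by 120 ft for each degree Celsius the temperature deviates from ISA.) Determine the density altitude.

Pressure altitude = 7120 + (29.92 − 29.04) × 1000 = 7120 + (+880) = 8000 ft.
ISA temperature at 8000 ft = 15 − 2 × (8000/1000) = -1°C.
ISA deviation = 28 − (-1) = +29°C.
Density altitude = 8000 + 120 × (29) = 11480 ft.

11480 ft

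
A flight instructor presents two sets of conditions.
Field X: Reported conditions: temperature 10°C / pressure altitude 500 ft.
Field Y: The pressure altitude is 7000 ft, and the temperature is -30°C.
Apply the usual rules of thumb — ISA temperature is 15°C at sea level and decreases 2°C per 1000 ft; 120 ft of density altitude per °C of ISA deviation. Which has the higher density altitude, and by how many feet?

Field X: ISA temp = 14°C, deviation -4°C, DA = 500 + 120 × (-4) = 20 ft.
Field Y: ISA temp = 1°C, deviation -31°C, DA = 7000 + 120 × (-31) = 3280 ft.
Field Y is higher by 3280 − 20 = 3260 ft.

Field Y by 3260 ft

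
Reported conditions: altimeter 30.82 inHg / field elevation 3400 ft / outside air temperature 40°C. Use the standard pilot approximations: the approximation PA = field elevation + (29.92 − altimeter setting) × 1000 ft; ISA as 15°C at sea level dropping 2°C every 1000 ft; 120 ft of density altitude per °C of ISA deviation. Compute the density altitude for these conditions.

6100 ft

Pressure altitude = 3400 + (29.92 − 30.82) × 1000 = 3400 + (-900) = 2500 ft.
ISA temperature at 2500 ft = 15 − 2 × (2500/1000) = 10°C.
ISA deviation = 40 − 10 = +30°C.
Density altitude = 2500 + 120 × (30) = 6100 ft.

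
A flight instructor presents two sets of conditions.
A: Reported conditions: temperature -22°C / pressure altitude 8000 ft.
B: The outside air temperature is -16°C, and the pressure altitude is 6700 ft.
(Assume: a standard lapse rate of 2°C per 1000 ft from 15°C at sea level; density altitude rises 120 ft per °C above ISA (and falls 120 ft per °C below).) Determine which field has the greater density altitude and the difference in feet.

A by 892 ft

A: ISA temp = -1°C, deviation -21°C, DA = 8000 + 120 × (-21) = 5480 ft.
B: ISA temp = 1.6°C, deviation -17.6°C, DA = 6700 + 120 × (-17.6) = 4588 ft.
A is higher by 5480 − 4588 = 892 ft.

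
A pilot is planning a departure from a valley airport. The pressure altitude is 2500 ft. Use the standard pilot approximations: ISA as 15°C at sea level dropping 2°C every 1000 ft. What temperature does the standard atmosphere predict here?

ISA temperature = 15 − 2 × (2500/1000) = 15 − 5 = 10°C.

10°C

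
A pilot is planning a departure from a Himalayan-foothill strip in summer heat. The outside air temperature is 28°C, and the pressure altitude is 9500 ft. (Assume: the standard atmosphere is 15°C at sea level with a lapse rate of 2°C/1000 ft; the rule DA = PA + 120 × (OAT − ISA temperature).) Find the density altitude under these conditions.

13340 ft

ISA temperature at 9500 ft = 15 − 2 × (9500/1000) = -4°C.
ISA deviation = 28 − (-4) = +32°C.
Density altitude = 9500 + 120 × (32) = 9500 + (+3840) = 13340 ft.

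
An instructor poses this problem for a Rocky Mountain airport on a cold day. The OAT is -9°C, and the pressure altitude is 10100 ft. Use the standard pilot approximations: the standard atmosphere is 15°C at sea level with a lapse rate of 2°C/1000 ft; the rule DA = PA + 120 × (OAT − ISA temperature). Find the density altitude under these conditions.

ISA temperature at 10100 ft = 15 − 2 × (10100/1000) = -5.2°C.
ISA deviation = -9 − (-5.2) = -3.8°C.
Density altitude = 10100 + 120 × (-3.8) = 10100 + (-456) = 9644 ft.

9644 ft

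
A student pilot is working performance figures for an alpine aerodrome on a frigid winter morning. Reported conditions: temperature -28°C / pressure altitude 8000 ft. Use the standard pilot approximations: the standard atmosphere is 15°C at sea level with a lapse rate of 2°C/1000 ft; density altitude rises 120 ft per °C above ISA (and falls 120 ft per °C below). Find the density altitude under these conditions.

ISA temperature at 8000 ft = 15 − 2 × (8000/1000) = -1°C.
ISA deviation = -28 − (-1) = -27°C.
Density altitude = 8000 + 120 × (-27) = 8000 + (-3240) = 4760 ft.

4760 ft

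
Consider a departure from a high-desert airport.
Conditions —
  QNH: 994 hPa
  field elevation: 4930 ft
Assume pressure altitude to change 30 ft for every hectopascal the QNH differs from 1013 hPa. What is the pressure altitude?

Pressure correction = (1013 − 994) × 30 = +570 ft.
Pressure altitude = 4930 + (+570) = 5500 ft.

5500 ft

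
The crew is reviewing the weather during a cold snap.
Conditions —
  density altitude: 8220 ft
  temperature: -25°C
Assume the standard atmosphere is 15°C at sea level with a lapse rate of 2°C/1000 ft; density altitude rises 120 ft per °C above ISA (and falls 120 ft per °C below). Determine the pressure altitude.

DA = PA + 120 × (OAT − (15 − 2·PA/1000)) = PA + 120·OAT − 1800 + 0.24·PA = 1.24·PA + 120·OAT − 1800.
So 1.24·PA = 8220 − 120 × (-25) + 1800 = 13020.
PA = 13020 / 1.24 = 10500 ft.

10500 ft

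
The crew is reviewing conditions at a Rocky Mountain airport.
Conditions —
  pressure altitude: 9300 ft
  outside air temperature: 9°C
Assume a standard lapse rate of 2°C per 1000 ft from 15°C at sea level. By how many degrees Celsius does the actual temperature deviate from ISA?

ISA temperature at 9300 ft = 15 − 2 × (9300/1000) = -3.6°C.
Deviation = OAT − ISA = 9 − (-3.6) = +12.6°C.

ISA+12.6°C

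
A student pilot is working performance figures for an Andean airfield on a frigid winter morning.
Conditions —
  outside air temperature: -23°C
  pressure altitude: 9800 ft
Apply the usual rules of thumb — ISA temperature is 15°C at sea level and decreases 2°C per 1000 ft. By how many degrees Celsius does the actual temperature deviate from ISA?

ISA-18.4°C

ISA temperature at 9800 ft = 15 − 2 × (9800/1000) = -4.6°C.
Deviation = OAT − ISA = -23 − (-4.6) = -18.4°C.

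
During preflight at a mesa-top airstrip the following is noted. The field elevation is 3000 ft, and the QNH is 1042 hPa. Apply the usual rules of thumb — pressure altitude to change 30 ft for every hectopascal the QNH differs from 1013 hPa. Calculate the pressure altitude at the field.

2130 ft

Pressure correction = (1013 − 1042) × 30 = -870 ft.
Pressure altitude = 3000 + (-870) = 2130 ft.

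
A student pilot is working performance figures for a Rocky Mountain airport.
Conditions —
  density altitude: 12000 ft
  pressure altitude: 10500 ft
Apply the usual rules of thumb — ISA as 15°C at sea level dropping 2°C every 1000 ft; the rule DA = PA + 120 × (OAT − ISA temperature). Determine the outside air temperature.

6.5°C

Density altitude − pressure altitude = 12000 − 10500 = +1500 ft.
At 120 ft/°C that is an ISA deviation of 1500/120 = +12.5°C.
ISA temperature at 10500 ft = 15 − 2 × (10500/1000) = -6°C.
OAT = ISA + deviation = -6 + (+12.5) = 6.5°C.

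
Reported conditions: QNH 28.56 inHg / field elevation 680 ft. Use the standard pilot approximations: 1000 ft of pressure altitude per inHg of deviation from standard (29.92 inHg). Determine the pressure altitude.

2040 ft

Pressure correction = (29.92 − 28.56) × 1000 = +1360 ft.
Pressure altitude = 680 + (+1360) = 2040 ft.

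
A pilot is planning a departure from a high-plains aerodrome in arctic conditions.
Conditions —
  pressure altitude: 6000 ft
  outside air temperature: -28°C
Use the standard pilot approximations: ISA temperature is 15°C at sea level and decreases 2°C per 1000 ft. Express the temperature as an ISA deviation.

ISA temperature at 6000 ft = 15 − 2 × (6000/1000) = 3°C.
Deviation = OAT − ISA = -28 − 3 = -31°C.

ISA-31°C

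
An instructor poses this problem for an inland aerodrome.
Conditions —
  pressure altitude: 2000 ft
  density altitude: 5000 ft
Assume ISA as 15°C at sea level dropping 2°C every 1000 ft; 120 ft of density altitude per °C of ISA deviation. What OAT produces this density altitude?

Density altitude − pressure altitude = 5000 − 2000 = +3000 ft.
At 120 ft/°C that is an ISA deviation of 3000/120 = +25°C.
ISA temperature at 2000 ft = 15 − 2 × (2000/1000) = 11°C.
OAT = ISA + deviation = 11 + (+25) = 36°C.

36°C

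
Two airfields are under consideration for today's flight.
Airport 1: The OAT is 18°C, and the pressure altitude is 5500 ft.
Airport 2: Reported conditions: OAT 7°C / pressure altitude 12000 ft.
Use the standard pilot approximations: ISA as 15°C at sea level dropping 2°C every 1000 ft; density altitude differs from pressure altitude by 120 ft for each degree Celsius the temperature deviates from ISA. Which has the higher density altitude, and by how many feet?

Airport 1: ISA temp = 4°C, deviation +14°C, DA = 5500 + 120 × 14 = 7180 ft.
Airport 2: ISA temp = -9°C, deviation +16°C, DA = 12000 + 120 × 16 = 13920 ft.
Airport 2 is higher by 13920 − 7180 = 6740 ft.

Airport 2 by 6740 ft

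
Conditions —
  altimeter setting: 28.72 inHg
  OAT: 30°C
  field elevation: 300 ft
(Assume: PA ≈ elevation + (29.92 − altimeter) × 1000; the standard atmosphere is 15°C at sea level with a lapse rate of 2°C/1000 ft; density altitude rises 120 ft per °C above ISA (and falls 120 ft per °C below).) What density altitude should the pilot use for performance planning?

Pressure altitude = 300 + (29.92 − 28.72) × 1000 = 300 + (+1200) = 1500 ft.
ISA temperature at 1500 ft = 15 − 2 × (1500/1000) = 12°C.
ISA deviation = 30 − 12 = +18°C.
Density altitude = 1500 + 120 × (18) = 3660 ft.

3660 ft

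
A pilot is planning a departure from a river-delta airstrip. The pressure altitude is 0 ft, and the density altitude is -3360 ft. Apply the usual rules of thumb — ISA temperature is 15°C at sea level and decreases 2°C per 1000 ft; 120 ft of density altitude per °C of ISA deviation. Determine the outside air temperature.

-13°C

Density altitude − pressure altitude = -3360 − 0 = -3360 ft.
At 120 ft/°C that is an ISA deviation of -3360/120 = -28°C.
ISA temperature at 0 ft = 15 − 2 × (0/1000) = 15°C.
OAT = ISA + deviation = 15 + (-28) = -13°C.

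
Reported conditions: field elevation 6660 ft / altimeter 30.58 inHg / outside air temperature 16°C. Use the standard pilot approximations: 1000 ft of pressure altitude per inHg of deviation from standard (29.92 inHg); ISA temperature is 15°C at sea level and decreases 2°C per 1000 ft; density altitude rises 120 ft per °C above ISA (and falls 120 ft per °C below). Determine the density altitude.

7560 ft

Pressure altitude = 6660 + (29.92 − 30.58) × 1000 = 6660 + (-660) = 6000 ft.
ISA temperature at 6000 ft = 15 − 2 × (6000/1000) = 3°C.
ISA deviation = 16 − 3 = +13°C.
Density altitude = 6000 + 120 × (13) = 7560 ft.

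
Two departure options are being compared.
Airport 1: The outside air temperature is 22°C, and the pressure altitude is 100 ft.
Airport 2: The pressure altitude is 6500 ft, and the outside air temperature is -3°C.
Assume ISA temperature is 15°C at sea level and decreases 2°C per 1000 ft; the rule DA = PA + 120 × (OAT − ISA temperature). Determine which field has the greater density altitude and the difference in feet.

Airport 2 by 4936 ft

Airport 1: ISA temp = 14.8°C, deviation +7.2°C, DA = 100 + 120 × 7.2 = 964 ft.
Airport 2: ISA temp = 2°C, deviation -5°C, DA = 6500 + 120 × (-5) = 5900 ft.
Airport 2 is higher by 5900 − 964 = 4936 ft.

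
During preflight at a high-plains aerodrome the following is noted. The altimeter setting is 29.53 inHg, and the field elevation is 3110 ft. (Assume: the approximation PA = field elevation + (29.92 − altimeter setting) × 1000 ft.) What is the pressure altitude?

3500 ft

Pressure correction = (29.92 − 29.53) × 1000 = +390 ft.
Pressure altitude = 3110 + (+390) = 3500 ft.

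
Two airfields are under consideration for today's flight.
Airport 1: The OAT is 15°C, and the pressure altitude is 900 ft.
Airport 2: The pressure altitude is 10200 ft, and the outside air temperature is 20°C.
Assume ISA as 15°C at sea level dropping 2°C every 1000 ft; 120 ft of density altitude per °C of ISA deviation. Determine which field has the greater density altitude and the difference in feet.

Airport 2 by 12132 ft

Airport 1: ISA temp = 13.2°C, deviation +1.8°C, DA = 900 + 120 × 1.8 = 1116 ft.
Airport 2: ISA temp = -5.4°C, deviation +25.4°C, DA = 10200 + 120 × 25.4 = 13248 ft.
Airport 2 is higher by 13248 − 1116 = 12132 ft.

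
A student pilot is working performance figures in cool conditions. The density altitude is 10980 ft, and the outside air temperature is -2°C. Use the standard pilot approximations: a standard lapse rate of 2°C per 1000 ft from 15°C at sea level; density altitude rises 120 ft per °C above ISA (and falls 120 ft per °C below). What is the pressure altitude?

10500 ft

DA = PA + 120 × (OAT − (15 − 2·PA/1000)) = PA + 120·OAT − 1800 + 0.24·PA = 1.24·PA + 120·OAT − 1800.
So 1.24·PA = 10980 − 120 × (-2) + 1800 = 13020.
PA = 13020 / 1.24 = 10500 ft.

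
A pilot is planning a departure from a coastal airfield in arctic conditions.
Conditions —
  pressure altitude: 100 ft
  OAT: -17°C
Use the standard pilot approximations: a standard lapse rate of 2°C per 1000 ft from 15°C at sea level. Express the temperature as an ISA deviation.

ISA-31.8°C

ISA temperature at 100 ft = 15 − 2 × (100/1000) = 14.8°C.
Deviation = OAT − ISA = -17 − 14.8 = -31.8°C.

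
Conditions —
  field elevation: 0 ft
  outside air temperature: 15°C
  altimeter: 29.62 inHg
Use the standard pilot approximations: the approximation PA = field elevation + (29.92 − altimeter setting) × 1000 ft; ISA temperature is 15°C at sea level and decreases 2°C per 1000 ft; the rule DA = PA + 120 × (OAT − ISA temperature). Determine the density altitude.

372 ft

Pressure altitude = 0 + (29.92 − 29.62) × 1000 = 0 + (+300) = 300 ft.
ISA temperature at 300 ft = 15 − 2 × (300/1000) = 14.4°C.
ISA deviation = 15 − 14.4 = +0.6°C.
Density altitude = 300 + 120 × (0.6) = 372 ft.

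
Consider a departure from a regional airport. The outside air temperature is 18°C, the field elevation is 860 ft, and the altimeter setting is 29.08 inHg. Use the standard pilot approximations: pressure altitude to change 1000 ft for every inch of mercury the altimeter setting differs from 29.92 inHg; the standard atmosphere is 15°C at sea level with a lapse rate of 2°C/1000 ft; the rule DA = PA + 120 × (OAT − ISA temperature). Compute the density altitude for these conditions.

Pressure altitude = 860 + (29.92 − 29.08) × 1000 = 860 + (+840) = 1700 ft.
ISA temperature at 1700 ft = 15 − 2 × (1700/1000) = 11.6°C.
ISA deviation = 18 − 11.6 = +6.4°C.
Density altitude = 1700 + 120 × (6.4) = 2468 ft.

2468 ft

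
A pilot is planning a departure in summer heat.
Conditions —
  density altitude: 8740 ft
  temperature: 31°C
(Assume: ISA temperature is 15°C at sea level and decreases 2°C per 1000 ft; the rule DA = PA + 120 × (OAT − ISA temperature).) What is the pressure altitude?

5500 ft

DA = PA + 120 × (OAT − (15 − 2·PA/1000)) = PA + 120·OAT − 1800 + 0.24·PA = 1.24·PA + 120·OAT − 1800.
So 1.24·PA = 8740 − 120 × 31 + 1800 = 6820.
PA = 6820 / 1.24 = 5500 ft.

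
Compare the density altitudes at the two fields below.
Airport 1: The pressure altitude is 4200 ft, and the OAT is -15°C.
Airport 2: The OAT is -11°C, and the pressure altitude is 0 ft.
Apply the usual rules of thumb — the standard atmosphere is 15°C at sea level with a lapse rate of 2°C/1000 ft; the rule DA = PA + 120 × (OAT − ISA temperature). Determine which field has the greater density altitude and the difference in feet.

Airport 1 by 4728 ft

Airport 1: ISA temp = 6.6°C, deviation -21.6°C, DA = 4200 + 120 × (-21.6) = 1608 ft.
Airport 2: ISA temp = 15°C, deviation -26°C, DA = 0 + 120 × (-26) = -3120 ft.
Airport 1 is higher by 1608 − (-3120) = 4728 ft.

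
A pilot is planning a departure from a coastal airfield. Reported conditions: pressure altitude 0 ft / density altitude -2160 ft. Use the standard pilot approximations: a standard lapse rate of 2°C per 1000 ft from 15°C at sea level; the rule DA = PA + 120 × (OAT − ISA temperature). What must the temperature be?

-3°C

Density altitude − pressure altitude = -2160 − 0 = -2160 ft.
At 120 ft/°C that is an ISA deviation of -2160/120 = -18°C.
ISA temperature at 0 ft = 15 − 2 × (0/1000) = 15°C.
OAT = ISA + deviation = 15 + (-18) = -3°C.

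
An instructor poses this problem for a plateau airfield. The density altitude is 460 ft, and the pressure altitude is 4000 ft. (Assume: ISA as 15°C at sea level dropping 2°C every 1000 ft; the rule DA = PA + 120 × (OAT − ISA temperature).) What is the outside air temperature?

-22.5°C

Density altitude − pressure altitude = 460 − 4000 = -3540 ft.
At 120 ft/°C that is an ISA deviation of -3540/120 = -29.5°C.
ISA temperature at 4000 ft = 15 − 2 × (4000/1000) = 7°C.
OAT = ISA + deviation = 7 + (-29.5) = -22.5°C.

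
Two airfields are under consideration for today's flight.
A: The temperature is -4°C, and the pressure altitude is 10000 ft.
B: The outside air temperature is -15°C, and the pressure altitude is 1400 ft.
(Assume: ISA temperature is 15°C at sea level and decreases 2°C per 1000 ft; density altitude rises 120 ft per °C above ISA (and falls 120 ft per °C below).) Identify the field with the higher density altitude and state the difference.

A: ISA temp = -5°C, deviation +1°C, DA = 10000 + 120 × 1 = 10120 ft.
B: ISA temp = 12.2°C, deviation -27.2°C, DA = 1400 + 120 × (-27.2) = -1864 ft.
A is higher by 10120 − (-1864) = 11984 ft.

A by 11984 ft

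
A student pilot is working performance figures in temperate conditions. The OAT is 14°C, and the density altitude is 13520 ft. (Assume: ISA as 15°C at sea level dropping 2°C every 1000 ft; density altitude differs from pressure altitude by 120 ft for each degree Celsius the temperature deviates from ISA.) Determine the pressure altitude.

DA = PA + 120 × (OAT − (15 − 2·PA/1000)) = PA + 120·OAT − 1800 + 0.24·PA = 1.24·PA + 120·OAT − 1800.
So 1.24·PA = 13520 − 120 × 14 + 1800 = 13640.
PA = 13640 / 1.24 = 11000 ft.

11000 ft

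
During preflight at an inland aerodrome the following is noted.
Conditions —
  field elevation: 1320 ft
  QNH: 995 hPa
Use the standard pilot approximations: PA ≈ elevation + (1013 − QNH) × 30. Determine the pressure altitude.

Pressure correction = (1013 − 995) × 30 = +540 ft.
Pressure altitude = 1320 + (+540) = 1860 ft.

1860 ft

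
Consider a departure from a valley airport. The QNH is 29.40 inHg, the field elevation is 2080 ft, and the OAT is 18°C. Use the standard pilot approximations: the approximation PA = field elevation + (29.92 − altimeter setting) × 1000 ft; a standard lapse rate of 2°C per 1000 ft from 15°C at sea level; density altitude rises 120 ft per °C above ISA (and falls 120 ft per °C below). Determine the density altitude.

Pressure altitude = 2080 + (29.92 − 29.40) × 1000 = 2080 + (+520) = 2600 ft.
ISA temperature at 2600 ft = 15 − 2 × (2600/1000) = 9.8°C.
ISA deviation = 18 − 9.8 = +8.2°C.
Density altitude = 2600 + 120 × (8.2) = 3584 ft.

3584 ft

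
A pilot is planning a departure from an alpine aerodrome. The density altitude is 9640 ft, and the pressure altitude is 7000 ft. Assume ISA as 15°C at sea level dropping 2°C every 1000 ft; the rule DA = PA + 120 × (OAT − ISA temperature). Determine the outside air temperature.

23°C

Density altitude − pressure altitude = 9640 − 7000 = +2640 ft.
At 120 ft/°C that is an ISA deviation of 2640/120 = +22°C.
ISA temperature at 7000 ft = 15 − 2 × (7000/1000) = 1°C.
OAT = ISA + deviation = 1 + (+22) = 23°C.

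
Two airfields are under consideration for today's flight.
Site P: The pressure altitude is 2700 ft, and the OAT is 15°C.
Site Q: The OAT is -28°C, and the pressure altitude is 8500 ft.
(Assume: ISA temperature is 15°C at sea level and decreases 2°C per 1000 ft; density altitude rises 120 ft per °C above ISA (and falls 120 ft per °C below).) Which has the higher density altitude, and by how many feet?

Site P: ISA temp = 9.6°C, deviation +5.4°C, DA = 2700 + 120 × 5.4 = 3348 ft.
Site Q: ISA temp = -2°C, deviation -26°C, DA = 8500 + 120 × (-26) = 5380 ft.
Site Q is higher by 5380 − 3348 = 2032 ft.

Site Q by 2032 ft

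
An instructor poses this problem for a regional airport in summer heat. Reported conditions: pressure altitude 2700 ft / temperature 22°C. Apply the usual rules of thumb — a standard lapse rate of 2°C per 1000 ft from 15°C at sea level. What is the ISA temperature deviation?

ISA temperature at 2700 ft = 15 − 2 × (2700/1000) = 9.6°C.
Deviation = OAT − ISA = 22 − 9.6 = +12.4°C.

ISA+12.4°C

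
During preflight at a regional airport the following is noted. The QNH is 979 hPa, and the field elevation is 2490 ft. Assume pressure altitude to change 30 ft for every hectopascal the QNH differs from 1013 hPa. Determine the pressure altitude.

Pressure correction = (1013 − 979) × 30 = +1020 ft.
Pressure altitude = 2490 + (+1020) = 3510 ft.

3510 ft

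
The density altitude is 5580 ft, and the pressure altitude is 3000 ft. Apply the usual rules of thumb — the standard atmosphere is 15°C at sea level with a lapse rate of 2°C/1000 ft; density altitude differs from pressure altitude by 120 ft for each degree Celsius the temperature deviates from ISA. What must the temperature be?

30.5°C

Density altitude − pressure altitude = 5580 − 3000 = +2580 ft.
At 120 ft/°C that is an ISA deviation of 2580/120 = +21.5°C.
ISA temperature at 3000 ft = 15 − 2 × (3000/1000) = 9°C.
OAT = ISA + deviation = 9 + (+21.5) = 30.5°C.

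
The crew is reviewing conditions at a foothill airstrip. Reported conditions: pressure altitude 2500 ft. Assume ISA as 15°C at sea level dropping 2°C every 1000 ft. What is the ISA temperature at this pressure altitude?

ISA temperature = 15 − 2 × (2500/1000) = 15 − 5 = 10°C.

10°C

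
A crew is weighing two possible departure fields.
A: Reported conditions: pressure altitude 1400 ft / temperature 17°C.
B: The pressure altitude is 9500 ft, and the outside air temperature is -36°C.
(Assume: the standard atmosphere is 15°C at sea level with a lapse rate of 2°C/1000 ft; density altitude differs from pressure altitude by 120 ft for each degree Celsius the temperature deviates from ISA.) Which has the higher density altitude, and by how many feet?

B by 3684 ft

A: ISA temp = 12.2°C, deviation +4.8°C, DA = 1400 + 120 × 4.8 = 1976 ft.
B: ISA temp = -4°C, deviation -32°C, DA = 9500 + 120 × (-32) = 5660 ft.
B is higher by 5660 − 1976 = 3684 ft.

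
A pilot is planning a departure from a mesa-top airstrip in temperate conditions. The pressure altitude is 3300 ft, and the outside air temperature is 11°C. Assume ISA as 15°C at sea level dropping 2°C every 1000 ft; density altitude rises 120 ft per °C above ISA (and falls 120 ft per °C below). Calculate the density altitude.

3612 ft

ISA temperature at 3300 ft = 15 − 2 × (3300/1000) = 8.4°C.
ISA deviation = 11 − 8.4 = +2.6°C.
Density altitude = 3300 + 120 × (2.6) = 3300 + (+312) = 3612 ft.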